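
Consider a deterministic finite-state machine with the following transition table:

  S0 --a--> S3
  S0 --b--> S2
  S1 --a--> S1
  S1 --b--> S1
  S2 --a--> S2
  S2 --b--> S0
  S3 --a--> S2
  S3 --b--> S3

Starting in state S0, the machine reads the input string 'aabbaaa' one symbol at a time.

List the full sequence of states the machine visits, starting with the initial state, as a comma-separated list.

Answer: S0, S3, S2, S0, S2, S2, S2, S2

Derivation:
Start: S0
  read 'a': S0 --a--> S3
  read 'a': S3 --a--> S2
  read 'b': S2 --b--> S0
  read 'b': S0 --b--> S2
  read 'a': S2 --a--> S2
  read 'a': S2 --a--> S2
  read 'a': S2 --a--> S2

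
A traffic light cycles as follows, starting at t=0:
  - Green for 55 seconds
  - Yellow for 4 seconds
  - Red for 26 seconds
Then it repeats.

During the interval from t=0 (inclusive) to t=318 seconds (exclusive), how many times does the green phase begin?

Cycle = 55+4+26 = 85s
green phase starts at t = k*85 + 0 for k=0,1,2,...
Need k*85+0 < 318 → k < 3.741
k ∈ {0, ..., 3} → 4 starts

Answer: 4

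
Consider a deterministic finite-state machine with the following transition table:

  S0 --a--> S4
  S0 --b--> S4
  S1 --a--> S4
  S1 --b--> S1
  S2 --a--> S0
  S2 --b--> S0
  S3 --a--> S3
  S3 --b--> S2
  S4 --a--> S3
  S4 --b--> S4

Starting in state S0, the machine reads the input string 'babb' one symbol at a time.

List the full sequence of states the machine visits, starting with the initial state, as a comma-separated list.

Start: S0
  read 'b': S0 --b--> S4
  read 'a': S4 --a--> S3
  read 'b': S3 --b--> S2
  read 'b': S2 --b--> S0

Answer: S0, S4, S3, S2, S0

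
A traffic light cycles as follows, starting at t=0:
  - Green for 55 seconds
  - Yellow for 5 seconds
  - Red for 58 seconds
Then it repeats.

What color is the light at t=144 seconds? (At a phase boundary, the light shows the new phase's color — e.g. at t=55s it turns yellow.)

Cycle length = 55 + 5 + 58 = 118s
t = 144, phase_t = 144 mod 118 = 26
26 < 55 (green end) → GREEN

Answer: green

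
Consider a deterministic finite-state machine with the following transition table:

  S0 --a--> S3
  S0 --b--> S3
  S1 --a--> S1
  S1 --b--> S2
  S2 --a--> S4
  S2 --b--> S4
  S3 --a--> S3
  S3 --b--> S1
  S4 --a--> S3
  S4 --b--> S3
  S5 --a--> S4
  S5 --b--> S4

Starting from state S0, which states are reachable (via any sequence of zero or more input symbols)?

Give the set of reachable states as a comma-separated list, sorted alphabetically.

BFS from S0:
  visit S0: S0--a-->S3 (new), S0--b-->S3 (seen)
  visit S3: S3--a-->S3 (seen), S3--b-->S1 (new)
  visit S1: S1--a-->S1 (seen), S1--b-->S2 (new)
  visit S2: S2--a-->S4 (new), S2--b-->S4 (seen)
  visit S4: S4--a-->S3 (seen), S4--b-->S3 (seen)

Answer: S0, S1, S2, S3, S4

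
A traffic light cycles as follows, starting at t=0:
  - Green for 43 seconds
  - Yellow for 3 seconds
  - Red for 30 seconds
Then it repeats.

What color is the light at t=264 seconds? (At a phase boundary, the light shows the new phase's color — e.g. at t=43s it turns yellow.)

Cycle length = 43 + 3 + 30 = 76s
t = 264, phase_t = 264 mod 76 = 36
36 < 43 (green end) → GREEN

Answer: green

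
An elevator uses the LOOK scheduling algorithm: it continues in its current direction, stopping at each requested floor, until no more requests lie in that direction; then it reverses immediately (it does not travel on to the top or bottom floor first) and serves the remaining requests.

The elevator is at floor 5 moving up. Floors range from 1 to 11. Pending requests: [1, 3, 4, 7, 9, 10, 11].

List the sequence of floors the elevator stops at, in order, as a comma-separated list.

Current: 5, moving UP
Serve above first (ascending): [7, 9, 10, 11]
Then reverse, serve below (descending): [4, 3, 1]

Answer: 7, 9, 10, 11, 4, 3, 1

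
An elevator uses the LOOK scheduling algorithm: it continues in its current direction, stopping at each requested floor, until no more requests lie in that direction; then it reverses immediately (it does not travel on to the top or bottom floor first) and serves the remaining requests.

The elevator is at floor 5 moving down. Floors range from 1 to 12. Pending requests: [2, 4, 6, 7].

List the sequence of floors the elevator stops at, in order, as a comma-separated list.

Answer: 4, 2, 6, 7

Derivation:
Current: 5, moving DOWN
Serve below first (descending): [4, 2]
Then reverse, serve above (ascending): [6, 7]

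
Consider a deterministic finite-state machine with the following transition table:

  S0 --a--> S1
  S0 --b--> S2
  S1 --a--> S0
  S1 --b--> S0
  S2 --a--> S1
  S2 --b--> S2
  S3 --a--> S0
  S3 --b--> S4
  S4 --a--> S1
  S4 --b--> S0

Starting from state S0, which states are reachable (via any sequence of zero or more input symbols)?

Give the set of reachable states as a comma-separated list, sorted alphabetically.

BFS from S0:
  visit S0: S0--a-->S1 (new), S0--b-->S2 (new)
  visit S1: S1--a-->S0 (seen), S1--b-->S0 (seen)
  visit S2: S2--a-->S1 (seen), S2--b-->S2 (seen)

Answer: S0, S1, S2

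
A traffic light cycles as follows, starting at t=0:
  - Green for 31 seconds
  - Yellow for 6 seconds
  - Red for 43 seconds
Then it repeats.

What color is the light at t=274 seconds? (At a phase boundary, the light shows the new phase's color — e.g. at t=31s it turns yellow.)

Answer: yellow

Derivation:
Cycle length = 31 + 6 + 43 = 80s
t = 274, phase_t = 274 mod 80 = 34
31 <= 34 < 37 (yellow end) → YELLOW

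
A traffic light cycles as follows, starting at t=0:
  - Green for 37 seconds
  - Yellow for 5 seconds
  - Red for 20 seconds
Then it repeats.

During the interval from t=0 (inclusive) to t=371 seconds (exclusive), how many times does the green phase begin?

Answer: 6

Derivation:
Cycle = 37+5+20 = 62s
green phase starts at t = k*62 + 0 for k=0,1,2,...
Need k*62+0 < 371 → k < 5.984
k ∈ {0, ..., 5} → 6 starts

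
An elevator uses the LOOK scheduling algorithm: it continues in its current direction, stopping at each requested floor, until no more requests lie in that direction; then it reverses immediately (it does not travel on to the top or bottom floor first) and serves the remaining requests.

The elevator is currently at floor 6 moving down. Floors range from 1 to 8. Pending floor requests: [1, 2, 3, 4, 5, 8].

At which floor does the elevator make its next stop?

Current floor: 6, direction: down
Requests above: [8]
Requests below: [1, 2, 3, 4, 5]
Moving down and requests lie below → nearest below is max([1, 2, 3, 4, 5]) = 5

Answer: 5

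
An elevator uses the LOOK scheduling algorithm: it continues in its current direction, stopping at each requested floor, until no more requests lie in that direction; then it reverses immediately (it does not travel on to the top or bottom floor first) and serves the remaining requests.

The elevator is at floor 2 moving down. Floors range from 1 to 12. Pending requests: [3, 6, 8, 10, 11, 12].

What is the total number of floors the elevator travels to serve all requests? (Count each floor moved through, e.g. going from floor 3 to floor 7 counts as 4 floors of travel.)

Answer: 10

Derivation:
Start at floor 2 moving down, LOOK stop order: [3, 6, 8, 10, 11, 12]
  2 → 3: |3-2| = 1, total = 1
  3 → 6: |6-3| = 3, total = 4
  6 → 8: |8-6| = 2, total = 6
  8 → 10: |10-8| = 2, total = 8
  10 → 11: |11-10| = 1, total = 9
  11 → 12: |12-11| = 1, total = 10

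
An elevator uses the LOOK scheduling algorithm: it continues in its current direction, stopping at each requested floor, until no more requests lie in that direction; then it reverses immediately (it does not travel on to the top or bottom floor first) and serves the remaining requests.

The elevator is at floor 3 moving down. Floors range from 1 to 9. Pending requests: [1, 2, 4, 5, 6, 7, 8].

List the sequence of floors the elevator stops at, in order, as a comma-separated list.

Current: 3, moving DOWN
Serve below first (descending): [2, 1]
Then reverse, serve above (ascending): [4, 5, 6, 7, 8]

Answer: 2, 1, 4, 5, 6, 7, 8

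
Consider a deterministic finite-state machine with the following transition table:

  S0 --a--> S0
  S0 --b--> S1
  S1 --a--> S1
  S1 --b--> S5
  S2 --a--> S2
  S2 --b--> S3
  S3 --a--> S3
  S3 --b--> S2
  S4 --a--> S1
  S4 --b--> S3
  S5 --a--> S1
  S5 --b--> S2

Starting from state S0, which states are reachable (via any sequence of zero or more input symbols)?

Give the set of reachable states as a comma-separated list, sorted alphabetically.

BFS from S0:
  visit S0: S0--a-->S0 (seen), S0--b-->S1 (new)
  visit S1: S1--a-->S1 (seen), S1--b-->S5 (new)
  visit S5: S5--a-->S1 (seen), S5--b-->S2 (new)
  visit S2: S2--a-->S2 (seen), S2--b-->S3 (new)
  visit S3: S3--a-->S3 (seen), S3--b-->S2 (seen)

Answer: S0, S1, S2, S3, S5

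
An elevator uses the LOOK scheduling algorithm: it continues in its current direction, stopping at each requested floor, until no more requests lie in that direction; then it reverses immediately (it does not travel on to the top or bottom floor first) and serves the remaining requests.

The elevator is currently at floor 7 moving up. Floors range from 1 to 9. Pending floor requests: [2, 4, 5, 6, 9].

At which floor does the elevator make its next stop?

Current floor: 7, direction: up
Requests above: [9]
Requests below: [2, 4, 5, 6]
Moving up and requests lie above → nearest above is min([9]) = 9

Answer: 9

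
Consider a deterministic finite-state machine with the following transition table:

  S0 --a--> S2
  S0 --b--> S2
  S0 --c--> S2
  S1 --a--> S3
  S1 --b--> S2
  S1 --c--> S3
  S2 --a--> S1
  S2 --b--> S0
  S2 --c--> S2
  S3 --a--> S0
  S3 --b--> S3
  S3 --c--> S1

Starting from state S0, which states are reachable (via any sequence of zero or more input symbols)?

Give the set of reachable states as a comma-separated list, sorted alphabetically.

Answer: S0, S1, S2, S3

Derivation:
BFS from S0:
  visit S0: S0--a-->S2 (new), S0--b-->S2 (seen), S0--c-->S2 (seen)
  visit S2: S2--a-->S1 (new), S2--b-->S0 (seen), S2--c-->S2 (seen)
  visit S1: S1--a-->S3 (new), S1--b-->S2 (seen), S1--c-->S3 (seen)
  visit S3: S3--a-->S0 (seen), S3--b-->S3 (seen), S3--c-->S1 (seen)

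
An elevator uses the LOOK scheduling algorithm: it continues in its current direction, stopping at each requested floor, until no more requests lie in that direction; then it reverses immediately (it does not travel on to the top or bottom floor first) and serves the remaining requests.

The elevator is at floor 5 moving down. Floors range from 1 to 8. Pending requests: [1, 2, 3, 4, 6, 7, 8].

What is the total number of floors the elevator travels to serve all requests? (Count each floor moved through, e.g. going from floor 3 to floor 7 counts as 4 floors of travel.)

Start at floor 5 moving down, LOOK stop order: [4, 3, 2, 1, 6, 7, 8]
  5 → 4: |4-5| = 1, total = 1
  4 → 3: |3-4| = 1, total = 2
  3 → 2: |2-3| = 1, total = 3
  2 → 1: |1-2| = 1, total = 4
  1 → 6: |6-1| = 5, total = 9
  6 → 7: |7-6| = 1, total = 10
  7 → 8: |8-7| = 1, total = 11

Answer: 11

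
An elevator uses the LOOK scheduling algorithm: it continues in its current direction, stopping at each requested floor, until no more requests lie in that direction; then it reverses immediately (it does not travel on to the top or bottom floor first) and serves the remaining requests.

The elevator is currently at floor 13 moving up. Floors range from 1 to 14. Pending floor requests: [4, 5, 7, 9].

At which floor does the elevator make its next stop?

Answer: 9

Derivation:
Current floor: 13, direction: up
Requests above: []
Requests below: [4, 5, 7, 9]
Moving up but no requests above → reverse; nearest below is max([4, 5, 7, 9]) = 9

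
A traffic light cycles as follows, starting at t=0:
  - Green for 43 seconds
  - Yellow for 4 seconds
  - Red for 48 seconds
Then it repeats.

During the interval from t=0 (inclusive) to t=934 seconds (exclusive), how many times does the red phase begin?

Cycle = 43+4+48 = 95s
red phase starts at t = k*95 + 47 for k=0,1,2,...
Need k*95+47 < 934 → k < 9.337
k ∈ {0, ..., 9} → 10 starts

Answer: 10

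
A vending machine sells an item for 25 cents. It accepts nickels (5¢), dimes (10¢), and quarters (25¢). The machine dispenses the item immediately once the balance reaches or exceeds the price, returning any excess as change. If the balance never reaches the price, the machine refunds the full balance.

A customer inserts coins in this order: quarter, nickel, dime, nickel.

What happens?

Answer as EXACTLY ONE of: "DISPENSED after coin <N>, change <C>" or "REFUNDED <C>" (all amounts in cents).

Answer: DISPENSED after coin 1, change 0

Derivation:
Price: 25¢
Coin 1 (quarter, 25¢): balance = 25¢
  → balance >= price → DISPENSE, change = 25 - 25 = 0¢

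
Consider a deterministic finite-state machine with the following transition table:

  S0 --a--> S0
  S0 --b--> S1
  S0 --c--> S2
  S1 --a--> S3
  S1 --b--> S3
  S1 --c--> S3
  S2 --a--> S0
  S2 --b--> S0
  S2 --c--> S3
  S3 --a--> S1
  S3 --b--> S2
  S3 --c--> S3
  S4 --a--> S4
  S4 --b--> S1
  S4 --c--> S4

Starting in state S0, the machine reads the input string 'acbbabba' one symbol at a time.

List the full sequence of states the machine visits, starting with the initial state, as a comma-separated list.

Answer: S0, S0, S2, S0, S1, S3, S2, S0, S0

Derivation:
Start: S0
  read 'a': S0 --a--> S0
  read 'c': S0 --c--> S2
  read 'b': S2 --b--> S0
  read 'b': S0 --b--> S1
  read 'a': S1 --a--> S3
  read 'b': S3 --b--> S2
  read 'b': S2 --b--> S0
  read 'a': S0 --a--> S0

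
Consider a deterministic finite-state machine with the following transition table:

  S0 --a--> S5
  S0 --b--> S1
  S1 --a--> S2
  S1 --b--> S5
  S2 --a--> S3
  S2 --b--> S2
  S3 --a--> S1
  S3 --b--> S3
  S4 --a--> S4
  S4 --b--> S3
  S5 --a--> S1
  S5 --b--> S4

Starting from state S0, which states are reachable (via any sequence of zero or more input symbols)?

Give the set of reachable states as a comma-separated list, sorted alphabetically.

Answer: S0, S1, S2, S3, S4, S5

Derivation:
BFS from S0:
  visit S0: S0--a-->S5 (new), S0--b-->S1 (new)
  visit S5: S5--a-->S1 (seen), S5--b-->S4 (new)
  visit S1: S1--a-->S2 (new), S1--b-->S5 (seen)
  visit S4: S4--a-->S4 (seen), S4--b-->S3 (new)
  visit S2: S2--a-->S3 (seen), S2--b-->S2 (seen)
  visit S3: S3--a-->S1 (seen), S3--b-->S3 (seen)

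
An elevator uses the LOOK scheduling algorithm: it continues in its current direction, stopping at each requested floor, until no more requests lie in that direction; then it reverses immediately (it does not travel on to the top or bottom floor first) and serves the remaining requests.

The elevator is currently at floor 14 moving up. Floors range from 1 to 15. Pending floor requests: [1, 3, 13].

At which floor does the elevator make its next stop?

Answer: 13

Derivation:
Current floor: 14, direction: up
Requests above: []
Requests below: [1, 3, 13]
Moving up but no requests above → reverse; nearest below is max([1, 3, 13]) = 13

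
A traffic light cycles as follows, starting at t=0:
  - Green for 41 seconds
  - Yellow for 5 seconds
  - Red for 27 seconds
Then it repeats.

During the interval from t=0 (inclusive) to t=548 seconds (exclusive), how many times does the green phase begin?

Answer: 8

Derivation:
Cycle = 41+5+27 = 73s
green phase starts at t = k*73 + 0 for k=0,1,2,...
Need k*73+0 < 548 → k < 7.507
k ∈ {0, ..., 7} → 8 starts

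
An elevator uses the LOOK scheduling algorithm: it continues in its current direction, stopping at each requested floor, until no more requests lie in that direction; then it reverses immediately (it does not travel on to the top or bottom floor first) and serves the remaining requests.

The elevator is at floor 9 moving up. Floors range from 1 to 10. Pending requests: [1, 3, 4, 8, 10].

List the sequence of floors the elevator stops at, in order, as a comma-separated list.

Current: 9, moving UP
Serve above first (ascending): [10]
Then reverse, serve below (descending): [8, 4, 3, 1]

Answer: 10, 8, 4, 3, 1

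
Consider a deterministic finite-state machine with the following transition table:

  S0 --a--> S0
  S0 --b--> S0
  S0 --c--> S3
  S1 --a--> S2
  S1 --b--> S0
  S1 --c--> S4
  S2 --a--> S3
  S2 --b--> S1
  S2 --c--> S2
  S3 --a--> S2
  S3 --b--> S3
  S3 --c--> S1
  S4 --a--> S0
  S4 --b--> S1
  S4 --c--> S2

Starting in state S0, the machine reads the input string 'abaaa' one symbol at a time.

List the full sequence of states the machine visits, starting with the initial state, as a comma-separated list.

Start: S0
  read 'a': S0 --a--> S0
  read 'b': S0 --b--> S0
  read 'a': S0 --a--> S0
  read 'a': S0 --a--> S0
  read 'a': S0 --a--> S0

Answer: S0, S0, S0, S0, S0, S0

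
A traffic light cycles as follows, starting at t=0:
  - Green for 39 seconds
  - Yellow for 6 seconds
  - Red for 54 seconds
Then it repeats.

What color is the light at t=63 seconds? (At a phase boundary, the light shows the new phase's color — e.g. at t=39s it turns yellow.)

Answer: red

Derivation:
Cycle length = 39 + 6 + 54 = 99s
t = 63, phase_t = 63 mod 99 = 63
63 >= 45 → RED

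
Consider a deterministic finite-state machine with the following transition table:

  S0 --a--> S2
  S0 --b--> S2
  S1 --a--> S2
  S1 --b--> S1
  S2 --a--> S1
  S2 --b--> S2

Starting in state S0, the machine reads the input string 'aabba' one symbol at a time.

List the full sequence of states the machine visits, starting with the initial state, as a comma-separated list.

Start: S0
  read 'a': S0 --a--> S2
  read 'a': S2 --a--> S1
  read 'b': S1 --b--> S1
  read 'b': S1 --b--> S1
  read 'a': S1 --a--> S2

Answer: S0, S2, S1, S1, S1, S2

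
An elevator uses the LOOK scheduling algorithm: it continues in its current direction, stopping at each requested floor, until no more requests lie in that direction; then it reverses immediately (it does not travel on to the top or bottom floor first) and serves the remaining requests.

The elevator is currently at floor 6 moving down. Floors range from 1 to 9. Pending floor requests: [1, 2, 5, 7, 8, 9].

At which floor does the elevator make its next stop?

Answer: 5

Derivation:
Current floor: 6, direction: down
Requests above: [7, 8, 9]
Requests below: [1, 2, 5]
Moving down and requests lie below → nearest below is max([1, 2, 5]) = 5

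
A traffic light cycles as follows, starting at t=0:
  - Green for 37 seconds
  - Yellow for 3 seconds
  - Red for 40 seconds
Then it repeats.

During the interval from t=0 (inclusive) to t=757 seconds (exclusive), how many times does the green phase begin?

Answer: 10

Derivation:
Cycle = 37+3+40 = 80s
green phase starts at t = k*80 + 0 for k=0,1,2,...
Need k*80+0 < 757 → k < 9.463
k ∈ {0, ..., 9} → 10 starts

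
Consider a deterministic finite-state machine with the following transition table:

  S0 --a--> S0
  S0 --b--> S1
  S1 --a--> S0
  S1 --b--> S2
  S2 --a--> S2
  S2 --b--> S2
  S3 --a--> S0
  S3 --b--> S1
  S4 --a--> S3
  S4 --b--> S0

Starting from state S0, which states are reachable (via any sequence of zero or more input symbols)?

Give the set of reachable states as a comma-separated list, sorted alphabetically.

BFS from S0:
  visit S0: S0--a-->S0 (seen), S0--b-->S1 (new)
  visit S1: S1--a-->S0 (seen), S1--b-->S2 (new)
  visit S2: S2--a-->S2 (seen), S2--b-->S2 (seen)

Answer: S0, S1, S2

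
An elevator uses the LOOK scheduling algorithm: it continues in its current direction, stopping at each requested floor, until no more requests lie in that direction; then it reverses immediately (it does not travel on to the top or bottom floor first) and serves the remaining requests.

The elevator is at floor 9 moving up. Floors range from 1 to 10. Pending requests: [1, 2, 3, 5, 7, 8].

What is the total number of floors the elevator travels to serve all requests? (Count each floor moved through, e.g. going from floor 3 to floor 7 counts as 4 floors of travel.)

Answer: 8

Derivation:
Start at floor 9 moving up, LOOK stop order: [8, 7, 5, 3, 2, 1]
  9 → 8: |8-9| = 1, total = 1
  8 → 7: |7-8| = 1, total = 2
  7 → 5: |5-7| = 2, total = 4
  5 → 3: |3-5| = 2, total = 6
  3 → 2: |2-3| = 1, total = 7
  2 → 1: |1-2| = 1, total = 8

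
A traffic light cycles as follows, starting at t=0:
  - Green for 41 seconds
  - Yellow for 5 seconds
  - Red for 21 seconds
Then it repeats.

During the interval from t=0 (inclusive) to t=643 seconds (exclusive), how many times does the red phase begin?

Answer: 9

Derivation:
Cycle = 41+5+21 = 67s
red phase starts at t = k*67 + 46 for k=0,1,2,...
Need k*67+46 < 643 → k < 8.910
k ∈ {0, ..., 8} → 9 starts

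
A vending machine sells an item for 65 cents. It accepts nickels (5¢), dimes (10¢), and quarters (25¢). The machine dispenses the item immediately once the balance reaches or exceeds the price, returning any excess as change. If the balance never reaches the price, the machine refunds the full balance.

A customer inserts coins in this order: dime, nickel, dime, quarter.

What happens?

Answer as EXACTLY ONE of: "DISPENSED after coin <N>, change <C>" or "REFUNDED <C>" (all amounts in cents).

Answer: REFUNDED 50

Derivation:
Price: 65¢
Coin 1 (dime, 10¢): balance = 10¢
Coin 2 (nickel, 5¢): balance = 15¢
Coin 3 (dime, 10¢): balance = 25¢
Coin 4 (quarter, 25¢): balance = 50¢
All coins inserted, balance 50¢ < price 65¢ → REFUND 50¢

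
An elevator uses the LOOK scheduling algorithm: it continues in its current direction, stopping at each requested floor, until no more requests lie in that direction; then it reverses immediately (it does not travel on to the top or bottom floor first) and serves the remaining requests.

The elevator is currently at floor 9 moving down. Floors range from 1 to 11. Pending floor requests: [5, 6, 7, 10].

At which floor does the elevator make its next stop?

Answer: 7

Derivation:
Current floor: 9, direction: down
Requests above: [10]
Requests below: [5, 6, 7]
Moving down and requests lie below → nearest below is max([5, 6, 7]) = 7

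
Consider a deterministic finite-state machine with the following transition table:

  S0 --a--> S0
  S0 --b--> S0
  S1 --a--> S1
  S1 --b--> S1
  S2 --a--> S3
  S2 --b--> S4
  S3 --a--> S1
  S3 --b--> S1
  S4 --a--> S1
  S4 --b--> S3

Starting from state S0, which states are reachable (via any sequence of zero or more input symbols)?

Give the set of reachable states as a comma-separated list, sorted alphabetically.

Answer: S0

Derivation:
BFS from S0:
  visit S0: S0--a-->S0 (seen), S0--b-->S0 (seen)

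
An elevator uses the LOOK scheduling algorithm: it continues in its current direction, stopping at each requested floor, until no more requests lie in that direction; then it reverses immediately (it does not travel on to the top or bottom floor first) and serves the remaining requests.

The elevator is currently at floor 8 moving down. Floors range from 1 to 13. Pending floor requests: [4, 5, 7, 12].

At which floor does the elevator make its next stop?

Answer: 7

Derivation:
Current floor: 8, direction: down
Requests above: [12]
Requests below: [4, 5, 7]
Moving down and requests lie below → nearest below is max([4, 5, 7]) = 7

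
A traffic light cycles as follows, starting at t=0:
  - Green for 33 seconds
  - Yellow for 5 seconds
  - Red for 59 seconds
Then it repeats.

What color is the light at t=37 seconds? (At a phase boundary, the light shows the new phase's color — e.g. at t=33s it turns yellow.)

Cycle length = 33 + 5 + 59 = 97s
t = 37, phase_t = 37 mod 97 = 37
33 <= 37 < 38 (yellow end) → YELLOW

Answer: yellow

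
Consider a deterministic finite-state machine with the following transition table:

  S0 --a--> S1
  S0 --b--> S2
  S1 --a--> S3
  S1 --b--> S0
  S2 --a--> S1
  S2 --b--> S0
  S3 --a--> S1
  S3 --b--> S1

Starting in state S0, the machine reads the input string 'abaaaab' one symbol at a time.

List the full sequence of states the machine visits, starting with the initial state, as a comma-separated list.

Start: S0
  read 'a': S0 --a--> S1
  read 'b': S1 --b--> S0
  read 'a': S0 --a--> S1
  read 'a': S1 --a--> S3
  read 'a': S3 --a--> S1
  read 'a': S1 --a--> S3
  read 'b': S3 --b--> S1

Answer: S0, S1, S0, S1, S3, S1, S3, S1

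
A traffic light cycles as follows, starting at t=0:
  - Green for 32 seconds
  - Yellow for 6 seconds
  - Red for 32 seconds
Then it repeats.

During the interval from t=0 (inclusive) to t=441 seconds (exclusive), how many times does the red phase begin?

Answer: 6

Derivation:
Cycle = 32+6+32 = 70s
red phase starts at t = k*70 + 38 for k=0,1,2,...
Need k*70+38 < 441 → k < 5.757
k ∈ {0, ..., 5} → 6 starts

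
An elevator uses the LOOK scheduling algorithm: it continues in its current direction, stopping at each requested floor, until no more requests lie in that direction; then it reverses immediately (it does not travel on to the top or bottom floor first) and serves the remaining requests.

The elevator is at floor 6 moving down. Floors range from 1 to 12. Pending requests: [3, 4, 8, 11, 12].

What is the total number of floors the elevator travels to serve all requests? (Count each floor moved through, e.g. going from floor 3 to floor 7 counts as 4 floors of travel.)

Answer: 12

Derivation:
Start at floor 6 moving down, LOOK stop order: [4, 3, 8, 11, 12]
  6 → 4: |4-6| = 2, total = 2
  4 → 3: |3-4| = 1, total = 3
  3 → 8: |8-3| = 5, total = 8
  8 → 11: |11-8| = 3, total = 11
  11 → 12: |12-11| = 1, total = 12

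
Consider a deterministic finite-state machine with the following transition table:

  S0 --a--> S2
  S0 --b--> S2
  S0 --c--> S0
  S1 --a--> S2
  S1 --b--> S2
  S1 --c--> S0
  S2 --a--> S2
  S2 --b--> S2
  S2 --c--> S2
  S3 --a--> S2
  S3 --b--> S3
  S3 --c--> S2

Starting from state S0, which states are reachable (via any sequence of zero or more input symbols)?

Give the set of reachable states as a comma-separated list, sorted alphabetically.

BFS from S0:
  visit S0: S0--a-->S2 (new), S0--b-->S2 (seen), S0--c-->S0 (seen)
  visit S2: S2--a-->S2 (seen), S2--b-->S2 (seen), S2--c-->S2 (seen)

Answer: S0, S2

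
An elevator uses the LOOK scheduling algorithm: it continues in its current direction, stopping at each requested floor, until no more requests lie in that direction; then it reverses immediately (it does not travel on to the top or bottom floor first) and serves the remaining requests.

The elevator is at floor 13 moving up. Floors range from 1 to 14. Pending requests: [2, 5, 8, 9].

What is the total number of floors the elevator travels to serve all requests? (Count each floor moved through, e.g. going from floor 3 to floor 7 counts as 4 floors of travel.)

Start at floor 13 moving up, LOOK stop order: [9, 8, 5, 2]
  13 → 9: |9-13| = 4, total = 4
  9 → 8: |8-9| = 1, total = 5
  8 → 5: |5-8| = 3, total = 8
  5 → 2: |2-5| = 3, total = 11

Answer: 11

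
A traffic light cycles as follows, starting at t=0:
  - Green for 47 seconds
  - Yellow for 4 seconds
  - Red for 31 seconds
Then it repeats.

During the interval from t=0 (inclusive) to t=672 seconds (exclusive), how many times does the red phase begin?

Answer: 8

Derivation:
Cycle = 47+4+31 = 82s
red phase starts at t = k*82 + 51 for k=0,1,2,...
Need k*82+51 < 672 → k < 7.573
k ∈ {0, ..., 7} → 8 starts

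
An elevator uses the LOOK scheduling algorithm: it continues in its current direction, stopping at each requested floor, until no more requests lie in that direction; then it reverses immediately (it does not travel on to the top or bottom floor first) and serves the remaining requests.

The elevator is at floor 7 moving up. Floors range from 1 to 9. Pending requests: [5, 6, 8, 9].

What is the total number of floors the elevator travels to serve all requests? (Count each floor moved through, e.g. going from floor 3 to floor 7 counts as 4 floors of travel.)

Start at floor 7 moving up, LOOK stop order: [8, 9, 6, 5]
  7 → 8: |8-7| = 1, total = 1
  8 → 9: |9-8| = 1, total = 2
  9 → 6: |6-9| = 3, total = 5
  6 → 5: |5-6| = 1, total = 6

Answer: 6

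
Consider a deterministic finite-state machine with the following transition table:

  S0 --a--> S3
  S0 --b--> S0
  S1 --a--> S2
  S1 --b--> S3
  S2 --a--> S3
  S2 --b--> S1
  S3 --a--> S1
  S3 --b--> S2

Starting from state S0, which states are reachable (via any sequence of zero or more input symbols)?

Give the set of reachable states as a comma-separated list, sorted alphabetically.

Answer: S0, S1, S2, S3

Derivation:
BFS from S0:
  visit S0: S0--a-->S3 (new), S0--b-->S0 (seen)
  visit S3: S3--a-->S1 (new), S3--b-->S2 (new)
  visit S1: S1--a-->S2 (seen), S1--b-->S3 (seen)
  visit S2: S2--a-->S3 (seen), S2--b-->S1 (seen)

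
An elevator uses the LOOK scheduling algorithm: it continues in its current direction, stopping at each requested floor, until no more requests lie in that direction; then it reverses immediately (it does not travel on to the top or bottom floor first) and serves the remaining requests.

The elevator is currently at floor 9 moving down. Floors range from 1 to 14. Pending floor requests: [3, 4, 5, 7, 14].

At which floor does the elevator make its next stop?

Current floor: 9, direction: down
Requests above: [14]
Requests below: [3, 4, 5, 7]
Moving down and requests lie below → nearest below is max([3, 4, 5, 7]) = 7

Answer: 7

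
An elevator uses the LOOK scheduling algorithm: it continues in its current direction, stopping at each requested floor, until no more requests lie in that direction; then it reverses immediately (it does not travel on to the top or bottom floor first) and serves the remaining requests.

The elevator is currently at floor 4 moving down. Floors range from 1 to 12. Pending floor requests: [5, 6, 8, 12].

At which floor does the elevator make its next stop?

Answer: 5

Derivation:
Current floor: 4, direction: down
Requests above: [5, 6, 8, 12]
Requests below: []
Moving down but no requests below → reverse; nearest above is min([5, 6, 8, 12]) = 5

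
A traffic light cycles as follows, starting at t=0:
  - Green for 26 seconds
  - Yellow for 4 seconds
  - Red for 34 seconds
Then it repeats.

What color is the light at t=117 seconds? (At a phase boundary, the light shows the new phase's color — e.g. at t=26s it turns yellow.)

Cycle length = 26 + 4 + 34 = 64s
t = 117, phase_t = 117 mod 64 = 53
53 >= 30 → RED

Answer: red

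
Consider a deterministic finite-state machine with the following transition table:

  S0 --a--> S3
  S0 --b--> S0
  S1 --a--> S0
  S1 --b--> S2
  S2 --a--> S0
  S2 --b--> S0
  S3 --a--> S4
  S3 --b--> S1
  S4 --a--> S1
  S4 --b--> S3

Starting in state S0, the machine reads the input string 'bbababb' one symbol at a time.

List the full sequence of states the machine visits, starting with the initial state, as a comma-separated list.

Start: S0
  read 'b': S0 --b--> S0
  read 'b': S0 --b--> S0
  read 'a': S0 --a--> S3
  read 'b': S3 --b--> S1
  read 'a': S1 --a--> S0
  read 'b': S0 --b--> S0
  read 'b': S0 --b--> S0

Answer: S0, S0, S0, S3, S1, S0, S0, S0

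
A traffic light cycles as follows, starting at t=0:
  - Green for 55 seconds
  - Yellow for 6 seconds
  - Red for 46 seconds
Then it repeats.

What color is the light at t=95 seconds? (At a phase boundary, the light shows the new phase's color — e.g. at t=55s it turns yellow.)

Cycle length = 55 + 6 + 46 = 107s
t = 95, phase_t = 95 mod 107 = 95
95 >= 61 → RED

Answer: red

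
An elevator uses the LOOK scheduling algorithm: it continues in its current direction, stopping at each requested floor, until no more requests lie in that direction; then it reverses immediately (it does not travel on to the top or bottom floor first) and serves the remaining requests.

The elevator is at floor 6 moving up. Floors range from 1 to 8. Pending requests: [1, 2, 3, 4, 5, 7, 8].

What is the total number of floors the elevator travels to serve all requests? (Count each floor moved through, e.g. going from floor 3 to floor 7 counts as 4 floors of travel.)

Start at floor 6 moving up, LOOK stop order: [7, 8, 5, 4, 3, 2, 1]
  6 → 7: |7-6| = 1, total = 1
  7 → 8: |8-7| = 1, total = 2
  8 → 5: |5-8| = 3, total = 5
  5 → 4: |4-5| = 1, total = 6
  4 → 3: |3-4| = 1, total = 7
  3 → 2: |2-3| = 1, total = 8
  2 → 1: |1-2| = 1, total = 9

Answer: 9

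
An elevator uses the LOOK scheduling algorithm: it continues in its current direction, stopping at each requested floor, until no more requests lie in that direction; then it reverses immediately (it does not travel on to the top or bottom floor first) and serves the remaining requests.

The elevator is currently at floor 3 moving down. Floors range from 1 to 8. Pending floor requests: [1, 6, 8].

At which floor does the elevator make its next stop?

Current floor: 3, direction: down
Requests above: [6, 8]
Requests below: [1]
Moving down and requests lie below → nearest below is max([1]) = 1

Answer: 1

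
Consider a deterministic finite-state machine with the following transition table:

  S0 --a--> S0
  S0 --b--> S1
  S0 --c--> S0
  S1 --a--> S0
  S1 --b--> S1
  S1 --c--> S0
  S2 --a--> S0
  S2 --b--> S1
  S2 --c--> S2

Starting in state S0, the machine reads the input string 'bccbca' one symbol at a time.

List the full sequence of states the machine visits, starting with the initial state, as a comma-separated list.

Start: S0
  read 'b': S0 --b--> S1
  read 'c': S1 --c--> S0
  read 'c': S0 --c--> S0
  read 'b': S0 --b--> S1
  read 'c': S1 --c--> S0
  read 'a': S0 --a--> S0

Answer: S0, S1, S0, S0, S1, S0, S0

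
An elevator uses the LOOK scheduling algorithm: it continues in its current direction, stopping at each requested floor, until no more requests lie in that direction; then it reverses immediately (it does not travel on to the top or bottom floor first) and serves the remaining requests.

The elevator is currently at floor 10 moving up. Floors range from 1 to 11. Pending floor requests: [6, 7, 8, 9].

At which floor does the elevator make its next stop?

Answer: 9

Derivation:
Current floor: 10, direction: up
Requests above: []
Requests below: [6, 7, 8, 9]
Moving up but no requests above → reverse; nearest below is max([6, 7, 8, 9]) = 9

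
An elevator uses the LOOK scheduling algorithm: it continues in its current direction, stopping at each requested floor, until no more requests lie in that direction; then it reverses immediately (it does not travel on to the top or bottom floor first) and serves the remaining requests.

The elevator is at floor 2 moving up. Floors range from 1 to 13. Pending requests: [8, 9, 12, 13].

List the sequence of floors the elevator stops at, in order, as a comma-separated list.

Answer: 8, 9, 12, 13

Derivation:
Current: 2, moving UP
Serve above first (ascending): [8, 9, 12, 13]
Then reverse, serve below (descending): []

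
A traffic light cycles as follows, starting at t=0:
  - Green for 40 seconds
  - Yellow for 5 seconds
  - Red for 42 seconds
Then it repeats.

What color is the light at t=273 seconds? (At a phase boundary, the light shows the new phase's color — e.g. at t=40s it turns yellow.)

Answer: green

Derivation:
Cycle length = 40 + 5 + 42 = 87s
t = 273, phase_t = 273 mod 87 = 12
12 < 40 (green end) → GREEN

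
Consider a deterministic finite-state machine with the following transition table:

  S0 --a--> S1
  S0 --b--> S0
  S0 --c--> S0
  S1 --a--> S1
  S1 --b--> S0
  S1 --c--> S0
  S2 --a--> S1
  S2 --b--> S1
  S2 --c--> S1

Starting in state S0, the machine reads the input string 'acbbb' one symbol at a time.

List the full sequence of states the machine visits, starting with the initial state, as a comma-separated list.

Answer: S0, S1, S0, S0, S0, S0

Derivation:
Start: S0
  read 'a': S0 --a--> S1
  read 'c': S1 --c--> S0
  read 'b': S0 --b--> S0
  read 'b': S0 --b--> S0
  read 'b': S0 --b--> S0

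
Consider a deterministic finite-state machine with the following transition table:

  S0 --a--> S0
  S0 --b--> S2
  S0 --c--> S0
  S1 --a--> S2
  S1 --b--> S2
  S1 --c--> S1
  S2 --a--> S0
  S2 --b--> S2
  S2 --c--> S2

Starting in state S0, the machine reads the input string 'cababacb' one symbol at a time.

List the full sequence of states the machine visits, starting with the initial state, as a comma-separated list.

Start: S0
  read 'c': S0 --c--> S0
  read 'a': S0 --a--> S0
  read 'b': S0 --b--> S2
  read 'a': S2 --a--> S0
  read 'b': S0 --b--> S2
  read 'a': S2 --a--> S0
  read 'c': S0 --c--> S0
  read 'b': S0 --b--> S2

Answer: S0, S0, S0, S2, S0, S2, S0, S0, S2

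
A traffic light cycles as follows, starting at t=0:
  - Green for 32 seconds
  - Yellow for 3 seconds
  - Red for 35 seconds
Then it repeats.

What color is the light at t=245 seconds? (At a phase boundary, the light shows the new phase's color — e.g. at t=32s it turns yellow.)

Answer: red

Derivation:
Cycle length = 32 + 3 + 35 = 70s
t = 245, phase_t = 245 mod 70 = 35
35 >= 35 → RED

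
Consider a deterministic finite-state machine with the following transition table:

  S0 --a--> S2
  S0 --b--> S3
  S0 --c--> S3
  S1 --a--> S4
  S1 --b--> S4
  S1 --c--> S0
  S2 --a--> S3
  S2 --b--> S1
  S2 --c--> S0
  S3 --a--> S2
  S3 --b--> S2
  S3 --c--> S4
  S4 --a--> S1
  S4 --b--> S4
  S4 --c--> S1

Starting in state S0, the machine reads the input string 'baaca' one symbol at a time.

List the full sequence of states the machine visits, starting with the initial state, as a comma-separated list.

Start: S0
  read 'b': S0 --b--> S3
  read 'a': S3 --a--> S2
  read 'a': S2 --a--> S3
  read 'c': S3 --c--> S4
  read 'a': S4 --a--> S1

Answer: S0, S3, S2, S3, S4, S1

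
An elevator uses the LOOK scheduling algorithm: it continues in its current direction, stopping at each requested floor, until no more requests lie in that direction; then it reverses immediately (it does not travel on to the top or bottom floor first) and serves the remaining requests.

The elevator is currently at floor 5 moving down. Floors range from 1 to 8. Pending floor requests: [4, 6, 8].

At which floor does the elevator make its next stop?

Current floor: 5, direction: down
Requests above: [6, 8]
Requests below: [4]
Moving down and requests lie below → nearest below is max([4]) = 4

Answer: 4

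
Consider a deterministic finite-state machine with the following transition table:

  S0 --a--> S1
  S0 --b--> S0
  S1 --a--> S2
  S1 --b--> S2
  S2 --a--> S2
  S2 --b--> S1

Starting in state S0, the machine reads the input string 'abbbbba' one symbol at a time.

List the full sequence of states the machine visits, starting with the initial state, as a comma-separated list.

Start: S0
  read 'a': S0 --a--> S1
  read 'b': S1 --b--> S2
  read 'b': S2 --b--> S1
  read 'b': S1 --b--> S2
  read 'b': S2 --b--> S1
  read 'b': S1 --b--> S2
  read 'a': S2 --a--> S2

Answer: S0, S1, S2, S1, S2, S1, S2, S2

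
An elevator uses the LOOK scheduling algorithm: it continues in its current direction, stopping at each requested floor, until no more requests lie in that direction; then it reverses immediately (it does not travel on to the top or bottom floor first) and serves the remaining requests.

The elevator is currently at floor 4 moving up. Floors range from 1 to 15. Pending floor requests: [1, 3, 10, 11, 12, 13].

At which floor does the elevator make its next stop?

Answer: 10

Derivation:
Current floor: 4, direction: up
Requests above: [10, 11, 12, 13]
Requests below: [1, 3]
Moving up and requests lie above → nearest above is min([10, 11, 12, 13]) = 10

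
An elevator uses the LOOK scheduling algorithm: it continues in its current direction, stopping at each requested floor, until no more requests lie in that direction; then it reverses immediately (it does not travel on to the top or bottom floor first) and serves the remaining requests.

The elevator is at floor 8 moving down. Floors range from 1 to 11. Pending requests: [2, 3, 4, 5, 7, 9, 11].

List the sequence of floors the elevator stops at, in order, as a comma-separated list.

Answer: 7, 5, 4, 3, 2, 9, 11

Derivation:
Current: 8, moving DOWN
Serve below first (descending): [7, 5, 4, 3, 2]
Then reverse, serve above (ascending): [9, 11]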